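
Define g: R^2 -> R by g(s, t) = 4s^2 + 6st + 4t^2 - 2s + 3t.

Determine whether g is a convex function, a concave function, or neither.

g is quadratic, so its Hessian is the constant matrix H = [[8, 6], [6, 8]].
det(H) = 28, tr(H) = 16.
det(H) > 0 and tr(H) > 0, so H is positive definite everywhere: convex.

convex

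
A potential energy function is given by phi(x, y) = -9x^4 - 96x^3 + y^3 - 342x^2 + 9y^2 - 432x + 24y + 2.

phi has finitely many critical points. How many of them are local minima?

phi separates as a function of x plus a function of y, so ∇phi=0 decouples.
∂phi/∂x = -36(x + 1)(x + 3)(x + 4) = 0 at x ∈ {-4, -3, -1}; ∂phi/∂y = 3(y + 2)(y + 4) = 0 at y ∈ {-4, -2}.
The Hessian is diagonal: diag(phi_xx, phi_yy). Second derivatives: phi_xx(-4)=-108, phi_xx(-3)=72, phi_xx(-1)=-216; phi_yy(-4)=-6, phi_yy(-2)=6.
Local minima occur where both diagonal entries positive: (-3, -2). Count: 1.

1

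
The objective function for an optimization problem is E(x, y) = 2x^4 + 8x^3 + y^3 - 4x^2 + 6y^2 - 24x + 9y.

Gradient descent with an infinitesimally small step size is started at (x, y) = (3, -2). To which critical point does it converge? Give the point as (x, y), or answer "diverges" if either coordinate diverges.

(1, -1)

E is separable, so gradient descent decouples: x follows -∂E/∂x, y follows -∂E/∂y.
∂E/∂x = 8(x - 1)(x + 1)(x + 3); at x=3 this is 384, so x decreases.
∂E/∂y = 3(y + 1)(y + 3); at y=-2 this is -3, so y increases.
x converges to its nearest critical value 1 (a local min of the x-part); y converges to -1. The iterate converges to (1, -1).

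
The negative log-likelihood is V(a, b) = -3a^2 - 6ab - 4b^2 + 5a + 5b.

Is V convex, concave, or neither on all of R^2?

concave

V is quadratic, so its Hessian is the constant matrix H = [[-6, -6], [-6, -8]].
det(H) = 12, tr(H) = -14.
det(H) > 0 and tr(H) < 0, so H is negative definite everywhere: concave.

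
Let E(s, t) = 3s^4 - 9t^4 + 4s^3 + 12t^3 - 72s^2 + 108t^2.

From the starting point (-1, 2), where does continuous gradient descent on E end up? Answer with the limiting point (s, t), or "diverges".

(-4, 0)

E is separable, so gradient descent decouples: s follows -∂E/∂s, t follows -∂E/∂t.
∂E/∂s = 12s(s - 3)(s + 4); at s=-1 this is 144, so s decreases.
∂E/∂t = -36t(t - 3)(t + 2); at t=2 this is 288, so t decreases.
s converges to its nearest critical value -4 (a local min of the s-part); t converges to 0. The iterate converges to (-4, 0).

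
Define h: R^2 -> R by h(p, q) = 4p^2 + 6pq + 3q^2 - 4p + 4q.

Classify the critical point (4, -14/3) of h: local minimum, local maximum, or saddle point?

The Hessian of h is constant: H = [[8, 6], [6, 6]].
det(H) = 8·6 − 6² = 12.
det(H) > 0 and tr(H) = 14 > 0, so H is positive definite and the point is a local minimum.

local minimum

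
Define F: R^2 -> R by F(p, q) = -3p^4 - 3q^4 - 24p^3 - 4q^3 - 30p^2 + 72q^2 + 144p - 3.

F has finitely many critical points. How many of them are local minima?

1

F separates as a function of p plus a function of q, so ∇F=0 decouples.
∂F/∂p = -12(p - 1)(p + 3)(p + 4) = 0 at p ∈ {-4, -3, 1}; ∂F/∂q = -12q(q - 3)(q + 4) = 0 at q ∈ {-4, 0, 3}.
The Hessian is diagonal: diag(F_pp, F_qq). Second derivatives: F_pp(-4)=-60, F_pp(-3)=48, F_pp(1)=-240; F_qq(-4)=-336, F_qq(0)=144, F_qq(3)=-252.
Local minima occur where both diagonal entries positive: (-3, 0). Count: 1.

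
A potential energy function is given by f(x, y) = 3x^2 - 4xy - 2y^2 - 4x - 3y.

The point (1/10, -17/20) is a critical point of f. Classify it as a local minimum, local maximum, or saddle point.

The Hessian of f is constant: H = [[6, -4], [-4, -4]].
det(H) = 6·(-4) − (-4)² = -40.
Since det(H) < 0, H is indefinite and the critical point is a saddle point.

saddle point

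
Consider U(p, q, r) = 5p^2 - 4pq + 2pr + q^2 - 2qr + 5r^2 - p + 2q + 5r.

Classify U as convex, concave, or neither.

convex

U is quadratic, so its Hessian is the constant matrix H = [[10, -4, 2], [-4, 2, -2], [2, -2, 10]].
Leading principal minors: 10, 4, 24.
All positive ⇒ H ≻ 0 ⇒ convex.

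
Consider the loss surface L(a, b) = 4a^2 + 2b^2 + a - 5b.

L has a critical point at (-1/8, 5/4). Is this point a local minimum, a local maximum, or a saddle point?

The Hessian of L is constant: H = [[8, 0], [0, 4]].
det(H) = 8·4 − 0² = 32.
det(H) > 0 and tr(H) = 12 > 0, so H is positive definite and the point is a local minimum.

local minimum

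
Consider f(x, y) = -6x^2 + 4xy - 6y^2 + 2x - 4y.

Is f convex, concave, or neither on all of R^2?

concave

f is quadratic, so its Hessian is the constant matrix H = [[-12, 4], [4, -12]].
det(H) = 128, tr(H) = -24.
det(H) > 0 and tr(H) < 0, so H is negative definite everywhere: concave.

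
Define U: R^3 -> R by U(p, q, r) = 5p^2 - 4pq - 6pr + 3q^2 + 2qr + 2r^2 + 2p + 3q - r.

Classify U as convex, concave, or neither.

convex

U is quadratic, so its Hessian is the constant matrix H = [[10, -4, -6], [-4, 6, 2], [-6, 2, 4]].
Leading principal minors: 10, 44, 16.
All positive ⇒ H ≻ 0 ⇒ convex.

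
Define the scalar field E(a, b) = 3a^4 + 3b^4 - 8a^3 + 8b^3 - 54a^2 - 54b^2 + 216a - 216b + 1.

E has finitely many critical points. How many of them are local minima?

4

E separates as a function of a plus a function of b, so ∇E=0 decouples.
∂E/∂a = 12(a - 3)(a - 2)(a + 3) = 0 at a ∈ {-3, 2, 3}; ∂E/∂b = 12(b - 3)(b + 2)(b + 3) = 0 at b ∈ {-3, -2, 3}.
The Hessian is diagonal: diag(E_aa, E_bb). Second derivatives: E_aa(-3)=360, E_aa(2)=-60, E_aa(3)=72; E_bb(-3)=72, E_bb(-2)=-60, E_bb(3)=360.
Local minima occur where both diagonal entries positive: (-3, -3), (-3, 3), (3, -3), (3, 3). Count: 4.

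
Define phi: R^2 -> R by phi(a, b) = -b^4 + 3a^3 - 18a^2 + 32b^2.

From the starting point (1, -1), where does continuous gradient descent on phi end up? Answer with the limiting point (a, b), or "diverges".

phi is separable, so gradient descent decouples: a follows -∂phi/∂a, b follows -∂phi/∂b.
∂phi/∂a = 9a(a - 4); at a=1 this is -27, so a increases.
∂phi/∂b = -4b(b - 4)(b + 4); at b=-1 this is -60, so b increases.
a converges to its nearest critical value 4 (a local min of the a-part); b converges to 0. The iterate converges to (4, 0).

(4, 0)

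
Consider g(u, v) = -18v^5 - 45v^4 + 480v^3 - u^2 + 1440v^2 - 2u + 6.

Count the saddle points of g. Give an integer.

2

g separates as a function of u plus a function of v, so ∇g=0 decouples.
∂g/∂u = -2(u + 1) = 0 at u ∈ {-1}; ∂g/∂v = -90v(v - 4)(v + 2)(v + 4) = 0 at v ∈ {-4, -2, 0, 4}.
The Hessian is diagonal: diag(g_uu, g_vv). Second derivatives: g_uu(-1)=-2; g_vv(-4)=5760, g_vv(-2)=-2160, g_vv(0)=2880, g_vv(4)=-17280.
Saddle points occur where the two diagonal entries have opposite signs: (-1, -4), (-1, 0). Count: 2.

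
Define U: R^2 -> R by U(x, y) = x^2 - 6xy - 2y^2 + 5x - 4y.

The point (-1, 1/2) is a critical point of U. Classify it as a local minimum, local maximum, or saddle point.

The Hessian of U is constant: H = [[2, -6], [-6, -4]].
det(H) = 2·(-4) − (-6)² = -44.
Since det(H) < 0, H is indefinite and the critical point is a saddle point.

saddle point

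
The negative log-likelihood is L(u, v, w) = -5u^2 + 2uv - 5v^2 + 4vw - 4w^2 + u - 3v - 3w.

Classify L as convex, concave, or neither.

concave

L is quadratic, so its Hessian is the constant matrix H = [[-10, 2, 0], [2, -10, 4], [0, 4, -8]].
Leading principal minors: -10, 96, -608.
Signs alternate −, +, − ⇒ H ≺ 0 ⇒ concave.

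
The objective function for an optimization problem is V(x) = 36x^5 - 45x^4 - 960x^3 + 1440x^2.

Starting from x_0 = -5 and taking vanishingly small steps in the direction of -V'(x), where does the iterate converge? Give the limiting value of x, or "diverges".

diverges

V'(x) = 180x(x - 4)(x - 1)(x + 4), so V'(-5) = 48600.
Gradient descent moves in the -V' direction, i.e. x is decreasing.
There is no critical point below x=-5, and V' keeps the same sign, so the iterate runs off to −∞.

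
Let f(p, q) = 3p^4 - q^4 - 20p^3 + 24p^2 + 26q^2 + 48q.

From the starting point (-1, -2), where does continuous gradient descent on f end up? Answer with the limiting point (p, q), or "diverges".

f is separable, so gradient descent decouples: p follows -∂f/∂p, q follows -∂f/∂q.
∂f/∂p = 12p(p - 4)(p - 1); at p=-1 this is -120, so p increases.
∂f/∂q = -4(q - 4)(q + 1)(q + 3); at q=-2 this is -24, so q increases.
p converges to its nearest critical value 0 (a local min of the p-part); q converges to -1. The iterate converges to (0, -1).

(0, -1)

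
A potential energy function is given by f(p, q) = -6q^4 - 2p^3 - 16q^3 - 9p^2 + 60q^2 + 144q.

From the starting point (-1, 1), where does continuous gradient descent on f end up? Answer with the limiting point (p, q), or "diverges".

f is separable, so gradient descent decouples: p follows -∂f/∂p, q follows -∂f/∂q.
∂f/∂p = -6p(p + 3); at p=-1 this is 12, so p decreases.
∂f/∂q = -24(q - 2)(q + 1)(q + 3); at q=1 this is 192, so q decreases.
p converges to its nearest critical value -3 (a local min of the p-part); q converges to -1. The iterate converges to (-3, -1).

(-3, -1)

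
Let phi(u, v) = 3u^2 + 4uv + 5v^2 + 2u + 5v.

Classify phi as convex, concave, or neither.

convex

phi is quadratic, so its Hessian is the constant matrix H = [[6, 4], [4, 10]].
det(H) = 44, tr(H) = 16.
det(H) > 0 and tr(H) > 0, so H is positive definite everywhere: convex.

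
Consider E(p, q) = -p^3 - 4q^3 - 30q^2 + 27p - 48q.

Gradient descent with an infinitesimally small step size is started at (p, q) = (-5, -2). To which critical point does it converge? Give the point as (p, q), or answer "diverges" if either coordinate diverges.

(-3, -4)

E is separable, so gradient descent decouples: p follows -∂E/∂p, q follows -∂E/∂q.
∂E/∂p = -3(p - 3)(p + 3); at p=-5 this is -48, so p increases.
∂E/∂q = -12(q + 1)(q + 4); at q=-2 this is 24, so q decreases.
p converges to its nearest critical value -3 (a local min of the p-part); q converges to -4. The iterate converges to (-3, -4).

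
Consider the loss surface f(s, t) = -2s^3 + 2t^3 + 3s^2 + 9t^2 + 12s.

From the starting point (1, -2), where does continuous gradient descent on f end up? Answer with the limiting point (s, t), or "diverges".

f is separable, so gradient descent decouples: s follows -∂f/∂s, t follows -∂f/∂t.
∂f/∂s = -6(s - 2)(s + 1); at s=1 this is 12, so s decreases.
∂f/∂t = 6t(t + 3); at t=-2 this is -12, so t increases.
s converges to its nearest critical value -1 (a local min of the s-part); t converges to 0. The iterate converges to (-1, 0).

(-1, 0)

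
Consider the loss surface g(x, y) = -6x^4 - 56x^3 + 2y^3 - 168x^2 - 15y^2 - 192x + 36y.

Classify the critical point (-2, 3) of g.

The mixed partial ∂²g/∂x∂y is 0, so the Hessian at any point is diag(g_xx, g_yy) = diag(-24(3x^2 + 14x + 14), 6(2y - 5)).
At (-2, 3): H = diag(48, 6).
Both eigenvalues are positive, so H is positive definite: a local minimum.

local minimum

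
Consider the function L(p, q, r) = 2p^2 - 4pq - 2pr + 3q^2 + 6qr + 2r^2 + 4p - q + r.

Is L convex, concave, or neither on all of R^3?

neither

L is quadratic, so its Hessian is the constant matrix H = [[4, -4, -2], [-4, 6, 6], [-2, 6, 4]].
Leading principal minors: 4, 8, -40.
Neither pattern holds ⇒ H is indefinite ⇒ neither convex nor concave.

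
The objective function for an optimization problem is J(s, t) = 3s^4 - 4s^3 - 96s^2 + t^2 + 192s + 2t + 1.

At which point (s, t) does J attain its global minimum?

J(s,t) separates as P(s) + Q(t) + 1, so its minimum is min P + min Q + 1.
P'(s) = 12(s - 4)(s - 1)(s + 4) vanishes at s ∈ {-4, 1, 4}; Q'(t) = 2(t + 1) vanishes at t ∈ {-1}.
Local minima of P (where P''>0): P(-4)=-1280, P(4)=-256. Local minima of Q: Q(-1)=-1.
So the global minimum of J is P(-4) + Q(-1) + 1 = -1280 − 1 + 1 = -1280, attained at (-4, -1).

(-4, -1)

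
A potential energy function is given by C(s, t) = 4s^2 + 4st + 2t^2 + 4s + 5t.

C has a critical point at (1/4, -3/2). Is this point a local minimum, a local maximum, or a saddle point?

local minimum

The Hessian of C is constant: H = [[8, 4], [4, 4]].
det(H) = 8·4 − 4² = 16.
det(H) > 0 and tr(H) = 12 > 0, so H is positive definite and the point is a local minimum.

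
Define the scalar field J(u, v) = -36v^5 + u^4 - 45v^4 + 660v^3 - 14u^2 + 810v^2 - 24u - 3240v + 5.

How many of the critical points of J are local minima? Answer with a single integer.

J separates as a function of u plus a function of v, so ∇J=0 decouples.
∂J/∂u = 4(u - 3)(u + 1)(u + 2) = 0 at u ∈ {-2, -1, 3}; ∂J/∂v = -180(v - 3)(v - 1)(v + 2)(v + 3) = 0 at v ∈ {-3, -2, 1, 3}.
The Hessian is diagonal: diag(J_uu, J_vv). Second derivatives: J_uu(-2)=20, J_uu(-1)=-16, J_uu(3)=80; J_vv(-3)=4320, J_vv(-2)=-2700, J_vv(1)=4320, J_vv(3)=-10800.
Local minima occur where both diagonal entries positive: (-2, -3), (-2, 1), (3, -3), (3, 1). Count: 4.

4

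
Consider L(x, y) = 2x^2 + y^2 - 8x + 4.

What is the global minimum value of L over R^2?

L(x,y) separates as P(x) + Q(y) + 4, so its minimum is min P + min Q + 4.
P'(x) = 4x - 8 vanishes at x ∈ {2}; Q'(y) = 2y vanishes at y ∈ {0}.
Local minima of P (where P''>0): P(2)=-8. Local minima of Q: Q(0)=0.
So the global minimum of L is P(2) + Q(0) + 4 = -8 + 0 + 4 = -4, attained at (2, 0).

-4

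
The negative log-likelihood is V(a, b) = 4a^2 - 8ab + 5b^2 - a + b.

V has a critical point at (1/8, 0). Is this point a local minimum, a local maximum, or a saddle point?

local minimum

The Hessian of V is constant: H = [[8, -8], [-8, 10]].
det(H) = 8·10 − (-8)² = 16.
det(H) > 0 and tr(H) = 18 > 0, so H is positive definite and the point is a local minimum.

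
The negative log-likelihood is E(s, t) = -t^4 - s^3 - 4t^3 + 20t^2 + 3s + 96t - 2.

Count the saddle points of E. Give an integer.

3

E separates as a function of s plus a function of t, so ∇E=0 decouples.
∂E/∂s = -3(s - 1)(s + 1) = 0 at s ∈ {-1, 1}; ∂E/∂t = -4(t - 3)(t + 2)(t + 4) = 0 at t ∈ {-4, -2, 3}.
The Hessian is diagonal: diag(E_ss, E_tt). Second derivatives: E_ss(-1)=6, E_ss(1)=-6; E_tt(-4)=-56, E_tt(-2)=40, E_tt(3)=-140.
Saddle points occur where the two diagonal entries have opposite signs: (-1, -4), (-1, 3), (1, -2). Count: 3.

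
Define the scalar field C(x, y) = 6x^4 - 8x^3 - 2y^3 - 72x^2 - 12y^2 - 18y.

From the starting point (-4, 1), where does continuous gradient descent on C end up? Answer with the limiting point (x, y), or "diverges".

diverges

C is separable, so gradient descent decouples: x follows -∂C/∂x, y follows -∂C/∂y.
∂C/∂x = 24x(x - 3)(x + 2); at x=-4 this is -1344, so x increases.
∂C/∂y = -6(y + 1)(y + 3); at y=1 this is -48, so y increases.
The y-coordinate has no critical point in that direction and runs off to infinity.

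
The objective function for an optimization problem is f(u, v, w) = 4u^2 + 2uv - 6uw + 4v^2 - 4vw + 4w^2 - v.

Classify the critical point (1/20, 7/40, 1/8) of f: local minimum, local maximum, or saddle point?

local minimum

The Hessian is constant: H = [[8, 2, -6], [2, 8, -4], [-6, -4, 8]].
Leading principal minors: Δ₁ = 8, Δ₂ = 60, Δ₃ = 160.
All leading minors are positive, so H is positive definite: a local minimum.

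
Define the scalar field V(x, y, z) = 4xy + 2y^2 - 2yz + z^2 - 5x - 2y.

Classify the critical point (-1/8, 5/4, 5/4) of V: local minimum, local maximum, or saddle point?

saddle point

The Hessian is constant: H = [[0, 4, 0], [4, 4, -2], [0, -2, 2]].
Leading principal minors: Δ₁ = 0, Δ₂ = -16, Δ₃ = -32.
The minors fit neither the all-positive nor the alternating-sign pattern, so H is indefinite: a saddle point.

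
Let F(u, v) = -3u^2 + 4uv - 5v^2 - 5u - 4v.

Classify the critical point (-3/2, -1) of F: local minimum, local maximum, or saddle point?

local maximum

The Hessian of F is constant: H = [[-6, 4], [4, -10]].
det(H) = (-6)·(-10) − 4² = 44.
det(H) > 0 and tr(H) = -16 < 0, so H is negative definite and the point is a local maximum.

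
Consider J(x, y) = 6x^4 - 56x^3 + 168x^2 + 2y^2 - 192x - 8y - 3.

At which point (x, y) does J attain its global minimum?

(4, 2)

J(x,y) separates as P(x) + Q(y) − 3, so its minimum is min P + min Q − 3.
P'(x) = 24(x - 4)(x - 2)(x - 1) vanishes at x ∈ {1, 2, 4}; Q'(y) = 4y - 8 vanishes at y ∈ {2}.
Local minima of P (where P''>0): P(1)=-74, P(4)=-128. Local minima of Q: Q(2)=-8.
So the global minimum of J is P(4) + Q(2) − 3 = -128 − 8 − 3 = -139, attained at (4, 2).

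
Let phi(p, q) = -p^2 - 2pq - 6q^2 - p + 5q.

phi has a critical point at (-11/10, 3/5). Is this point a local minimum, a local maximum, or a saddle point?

The Hessian of phi is constant: H = [[-2, -2], [-2, -12]].
det(H) = (-2)·(-12) − (-2)² = 20.
det(H) > 0 and tr(H) = -14 < 0, so H is negative definite and the point is a local maximum.

local maximum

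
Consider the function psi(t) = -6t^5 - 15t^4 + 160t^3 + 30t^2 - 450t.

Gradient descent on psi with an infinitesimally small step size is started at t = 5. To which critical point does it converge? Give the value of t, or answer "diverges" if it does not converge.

diverges

psi'(t) = -30(t - 3)(t - 1)(t + 1)(t + 5), so psi'(5) = -14400.
Gradient descent moves in the -psi' direction, i.e. t is increasing.
There is no critical point above t=5, and psi' keeps the same sign, so the iterate runs off to +∞.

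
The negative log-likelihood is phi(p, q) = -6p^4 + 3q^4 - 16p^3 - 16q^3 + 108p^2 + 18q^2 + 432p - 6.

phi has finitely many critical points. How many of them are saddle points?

5

phi separates as a function of p plus a function of q, so ∇phi=0 decouples.
∂phi/∂p = -24(p - 3)(p + 2)(p + 3) = 0 at p ∈ {-3, -2, 3}; ∂phi/∂q = 12q(q - 3)(q - 1) = 0 at q ∈ {0, 1, 3}.
The Hessian is diagonal: diag(phi_pp, phi_qq). Second derivatives: phi_pp(-3)=-144, phi_pp(-2)=120, phi_pp(3)=-720; phi_qq(0)=36, phi_qq(1)=-24, phi_qq(3)=72.
Saddle points occur where the two diagonal entries have opposite signs: (-3, 0), (-3, 3), (-2, 1), (3, 0), (3, 3). Count: 5.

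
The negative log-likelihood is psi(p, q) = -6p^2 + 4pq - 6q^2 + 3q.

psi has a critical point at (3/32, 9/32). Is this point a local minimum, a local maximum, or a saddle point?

local maximum

The Hessian of psi is constant: H = [[-12, 4], [4, -12]].
det(H) = (-12)·(-12) − 4² = 128.
det(H) > 0 and tr(H) = -24 < 0, so H is negative definite and the point is a local maximum.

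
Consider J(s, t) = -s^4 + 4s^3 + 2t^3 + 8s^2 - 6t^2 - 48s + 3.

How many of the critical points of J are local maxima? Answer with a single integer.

J separates as a function of s plus a function of t, so ∇J=0 decouples.
∂J/∂s = -4(s - 3)(s - 2)(s + 2) = 0 at s ∈ {-2, 2, 3}; ∂J/∂t = 6t(t - 2) = 0 at t ∈ {0, 2}.
The Hessian is diagonal: diag(J_ss, J_tt). Second derivatives: J_ss(-2)=-80, J_ss(2)=16, J_ss(3)=-20; J_tt(0)=-12, J_tt(2)=12.
Local maxima occur where both diagonal entries negative: (-2, 0), (3, 0). Count: 2.

2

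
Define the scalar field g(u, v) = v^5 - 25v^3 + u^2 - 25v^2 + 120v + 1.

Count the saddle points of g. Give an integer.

g separates as a function of u plus a function of v, so ∇g=0 decouples.
∂g/∂u = 2u = 0 at u ∈ {0}; ∂g/∂v = 5(v - 4)(v - 1)(v + 2)(v + 3) = 0 at v ∈ {-3, -2, 1, 4}.
The Hessian is diagonal: diag(g_uu, g_vv). Second derivatives: g_uu(0)=2; g_vv(-3)=-140, g_vv(-2)=90, g_vv(1)=-180, g_vv(4)=630.
Saddle points occur where the two diagonal entries have opposite signs: (0, -3), (0, 1). Count: 2.

2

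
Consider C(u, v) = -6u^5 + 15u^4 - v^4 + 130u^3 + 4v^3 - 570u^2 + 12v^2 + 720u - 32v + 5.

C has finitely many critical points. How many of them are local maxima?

4

C separates as a function of u plus a function of v, so ∇C=0 decouples.
∂C/∂u = -30(u - 3)(u - 2)(u - 1)(u + 4) = 0 at u ∈ {-4, 1, 2, 3}; ∂C/∂v = -4(v - 4)(v - 1)(v + 2) = 0 at v ∈ {-2, 1, 4}.
The Hessian is diagonal: diag(C_uu, C_vv). Second derivatives: C_uu(-4)=6300, C_uu(1)=-300, C_uu(2)=180, C_uu(3)=-420; C_vv(-2)=-72, C_vv(1)=36, C_vv(4)=-72.
Local maxima occur where both diagonal entries negative: (1, -2), (1, 4), (3, -2), (3, 4). Count: 4.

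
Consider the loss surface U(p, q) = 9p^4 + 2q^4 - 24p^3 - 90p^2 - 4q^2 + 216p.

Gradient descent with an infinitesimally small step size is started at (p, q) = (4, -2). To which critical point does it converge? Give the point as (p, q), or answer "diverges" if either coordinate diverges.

(3, -1)

U is separable, so gradient descent decouples: p follows -∂U/∂p, q follows -∂U/∂q.
∂U/∂p = 36(p - 3)(p - 1)(p + 2); at p=4 this is 648, so p decreases.
∂U/∂q = 8q(q - 1)(q + 1); at q=-2 this is -48, so q increases.
p converges to its nearest critical value 3 (a local min of the p-part); q converges to -1. The iterate converges to (3, -1).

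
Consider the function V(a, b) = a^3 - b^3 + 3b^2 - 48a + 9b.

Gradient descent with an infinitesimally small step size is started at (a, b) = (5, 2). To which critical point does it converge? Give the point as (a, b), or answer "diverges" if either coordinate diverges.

V is separable, so gradient descent decouples: a follows -∂V/∂a, b follows -∂V/∂b.
∂V/∂a = 3(a - 4)(a + 4); at a=5 this is 27, so a decreases.
∂V/∂b = -3(b - 3)(b + 1); at b=2 this is 9, so b decreases.
a converges to its nearest critical value 4 (a local min of the a-part); b converges to -1. The iterate converges to (4, -1).

(4, -1)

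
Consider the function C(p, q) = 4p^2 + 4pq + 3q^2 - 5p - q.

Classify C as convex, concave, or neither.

C is quadratic, so its Hessian is the constant matrix H = [[8, 4], [4, 6]].
det(H) = 32, tr(H) = 14.
det(H) > 0 and tr(H) > 0, so H is positive definite everywhere: convex.

convex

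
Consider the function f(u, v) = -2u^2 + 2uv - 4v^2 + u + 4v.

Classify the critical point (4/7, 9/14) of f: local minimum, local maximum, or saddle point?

local maximum

The Hessian of f is constant: H = [[-4, 2], [2, -8]].
det(H) = (-4)·(-8) − 2² = 28.
det(H) > 0 and tr(H) = -12 < 0, so H is negative definite and the point is a local maximum.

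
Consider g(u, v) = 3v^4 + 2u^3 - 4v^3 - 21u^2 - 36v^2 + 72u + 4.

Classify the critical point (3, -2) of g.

saddle point

The mixed partial ∂²g/∂u∂v is 0, so the Hessian at any point is diag(g_uu, g_vv) = diag(6(2u - 7), 12(3v^2 - 2v - 6)).
At (3, -2): H = diag(-6, 120).
The eigenvalues have opposite signs, so H is indefinite: a saddle point.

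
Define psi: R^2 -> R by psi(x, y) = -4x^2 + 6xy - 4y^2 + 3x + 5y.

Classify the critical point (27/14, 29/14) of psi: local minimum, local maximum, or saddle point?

local maximum

The Hessian of psi is constant: H = [[-8, 6], [6, -8]].
det(H) = (-8)·(-8) − 6² = 28.
det(H) > 0 and tr(H) = -16 < 0, so H is negative definite and the point is a local maximum.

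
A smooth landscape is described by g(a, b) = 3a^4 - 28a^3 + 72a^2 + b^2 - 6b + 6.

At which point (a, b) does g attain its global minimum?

g(a,b) separates as P(a) + Q(b) + 6, so its minimum is min P + min Q + 6.
P'(a) = 12a(a - 4)(a - 3) vanishes at a ∈ {0, 3, 4}; Q'(b) = 2b - 6 vanishes at b ∈ {3}.
Local minima of P (where P''>0): P(0)=0, P(4)=128. Local minima of Q: Q(3)=-9.
So the global minimum of g is P(0) + Q(3) + 6 = 0 − 9 + 6 = -3, attained at (0, 3).

(0, 3)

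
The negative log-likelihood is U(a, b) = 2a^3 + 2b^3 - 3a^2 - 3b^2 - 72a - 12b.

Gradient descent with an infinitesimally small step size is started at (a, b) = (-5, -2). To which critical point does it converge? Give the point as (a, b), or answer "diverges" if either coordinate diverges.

U is separable, so gradient descent decouples: a follows -∂U/∂a, b follows -∂U/∂b.
∂U/∂a = 6(a - 4)(a + 3); at a=-5 this is 108, so a decreases.
∂U/∂b = 6(b - 2)(b + 1); at b=-2 this is 24, so b decreases.
The a-coordinate has no critical point in that direction and runs off to infinity.

diverges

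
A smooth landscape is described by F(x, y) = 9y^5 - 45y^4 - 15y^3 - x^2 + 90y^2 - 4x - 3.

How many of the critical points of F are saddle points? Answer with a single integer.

F separates as a function of x plus a function of y, so ∇F=0 decouples.
∂F/∂x = -2(x + 2) = 0 at x ∈ {-2}; ∂F/∂y = 45y(y - 4)(y - 1)(y + 1) = 0 at y ∈ {-1, 0, 1, 4}.
The Hessian is diagonal: diag(F_xx, F_yy). Second derivatives: F_xx(-2)=-2; F_yy(-1)=-450, F_yy(0)=180, F_yy(1)=-270, F_yy(4)=2700.
Saddle points occur where the two diagonal entries have opposite signs: (-2, 0), (-2, 4). Count: 2.

2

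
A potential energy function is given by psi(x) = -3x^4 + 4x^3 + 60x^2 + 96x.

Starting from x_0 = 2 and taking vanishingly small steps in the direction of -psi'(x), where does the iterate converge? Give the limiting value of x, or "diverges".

psi'(x) = -12(x - 4)(x + 1)(x + 2), so psi'(2) = 288.
Gradient descent moves in the -psi' direction, i.e. x is decreasing.
The nearest critical point in that direction is x = -1, where psi'' = 60 > 0 (a local minimum). The iterate converges there.

-1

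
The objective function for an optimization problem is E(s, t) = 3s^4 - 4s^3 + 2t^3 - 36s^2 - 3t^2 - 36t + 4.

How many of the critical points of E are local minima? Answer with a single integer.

2

E separates as a function of s plus a function of t, so ∇E=0 decouples.
∂E/∂s = 12s(s - 3)(s + 2) = 0 at s ∈ {-2, 0, 3}; ∂E/∂t = 6(t - 3)(t + 2) = 0 at t ∈ {-2, 3}.
The Hessian is diagonal: diag(E_ss, E_tt). Second derivatives: E_ss(-2)=120, E_ss(0)=-72, E_ss(3)=180; E_tt(-2)=-30, E_tt(3)=30.
Local minima occur where both diagonal entries positive: (-2, 3), (3, 3). Count: 2.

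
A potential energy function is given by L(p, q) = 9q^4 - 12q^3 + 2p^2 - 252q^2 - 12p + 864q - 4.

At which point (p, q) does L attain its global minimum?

L(p,q) separates as A(p) + B(q) − 4, so its minimum is min A + min B − 4.
A'(p) = 4p - 12 vanishes at p ∈ {3}; B'(q) = 36(q - 3)(q - 2)(q + 4) vanishes at q ∈ {-4, 2, 3}.
Local minima of A (where A''>0): A(3)=-18. Local minima of B: B(-4)=-4416, B(3)=729.
So the global minimum of L is A(3) + B(-4) − 4 = -18 − 4416 − 4 = -4438, attained at (3, -4).

(3, -4)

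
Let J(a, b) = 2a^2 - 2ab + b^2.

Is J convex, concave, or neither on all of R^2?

J is quadratic, so its Hessian is the constant matrix H = [[4, -2], [-2, 2]].
det(H) = 4, tr(H) = 6.
det(H) > 0 and tr(H) > 0, so H is positive definite everywhere: convex.

convex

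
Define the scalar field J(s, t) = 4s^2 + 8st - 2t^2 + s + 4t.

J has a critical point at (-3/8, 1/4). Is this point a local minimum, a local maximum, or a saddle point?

saddle point

The Hessian of J is constant: H = [[8, 8], [8, -4]].
det(H) = 8·(-4) − 8² = -96.
Since det(H) < 0, H is indefinite and the critical point is a saddle point.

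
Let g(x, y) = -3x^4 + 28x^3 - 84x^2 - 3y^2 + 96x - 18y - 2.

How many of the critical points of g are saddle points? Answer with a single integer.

1

g separates as a function of x plus a function of y, so ∇g=0 decouples.
∂g/∂x = -12(x - 4)(x - 2)(x - 1) = 0 at x ∈ {1, 2, 4}; ∂g/∂y = -6(y + 3) = 0 at y ∈ {-3}.
The Hessian is diagonal: diag(g_xx, g_yy). Second derivatives: g_xx(1)=-36, g_xx(2)=24, g_xx(4)=-72; g_yy(-3)=-6.
Saddle points occur where the two diagonal entries have opposite signs: (2, -3). Count: 1.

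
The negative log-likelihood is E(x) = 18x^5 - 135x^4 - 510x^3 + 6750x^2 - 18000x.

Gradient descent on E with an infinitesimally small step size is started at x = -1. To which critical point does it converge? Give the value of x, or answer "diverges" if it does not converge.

2

E'(x) = 90(x - 5)(x - 4)(x - 2)(x + 5), so E'(-1) = -32400.
Gradient descent moves in the -E' direction, i.e. x is increasing.
The nearest critical point in that direction is x = 2, where E'' = 3780 > 0 (a local minimum). The iterate converges there.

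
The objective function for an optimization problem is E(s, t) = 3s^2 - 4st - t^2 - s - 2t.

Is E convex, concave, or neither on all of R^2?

neither

E is quadratic, so its Hessian is the constant matrix H = [[6, -4], [-4, -2]].
det(H) = -28, tr(H) = 4.
det(H) < 0, so H is indefinite: neither convex nor concave.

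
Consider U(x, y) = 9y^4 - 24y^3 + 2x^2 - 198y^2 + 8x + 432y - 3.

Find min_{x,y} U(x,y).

U(x,y) separates as P(x) + Q(y) − 3, so its minimum is min P + min Q − 3.
P'(x) = 4x + 8 vanishes at x ∈ {-2}; Q'(y) = 36(y - 4)(y - 1)(y + 3) vanishes at y ∈ {-3, 1, 4}.
Local minima of P (where P''>0): P(-2)=-8. Local minima of Q: Q(-3)=-1701, Q(4)=-672.
So the global minimum of U is P(-2) + Q(-3) − 3 = -8 − 1701 − 3 = -1712, attained at (-2, -3).

-1712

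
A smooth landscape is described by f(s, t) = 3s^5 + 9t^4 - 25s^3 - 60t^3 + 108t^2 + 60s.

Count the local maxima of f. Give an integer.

f separates as a function of s plus a function of t, so ∇f=0 decouples.
∂f/∂s = 15(s - 2)(s - 1)(s + 1)(s + 2) = 0 at s ∈ {-2, -1, 1, 2}; ∂f/∂t = 36t(t - 3)(t - 2) = 0 at t ∈ {0, 2, 3}.
The Hessian is diagonal: diag(f_ss, f_tt). Second derivatives: f_ss(-2)=-180, f_ss(-1)=90, f_ss(1)=-90, f_ss(2)=180; f_tt(0)=216, f_tt(2)=-72, f_tt(3)=108.
Local maxima occur where both diagonal entries negative: (-2, 2), (1, 2). Count: 2.

2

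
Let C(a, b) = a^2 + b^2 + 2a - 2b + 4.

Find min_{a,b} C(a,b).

2

C(a,b) separates as P(a) + Q(b) + 4, so its minimum is min P + min Q + 4.
P'(a) = 2a + 2 vanishes at a ∈ {-1}; Q'(b) = 2b - 2 vanishes at b ∈ {1}.
Local minima of P (where P''>0): P(-1)=-1. Local minima of Q: Q(1)=-1.
So the global minimum of C is P(-1) + Q(1) + 4 = -1 − 1 + 4 = 2, attained at (-1, 1).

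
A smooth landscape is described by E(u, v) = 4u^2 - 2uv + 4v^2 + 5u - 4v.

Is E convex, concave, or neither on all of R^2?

E is quadratic, so its Hessian is the constant matrix H = [[8, -2], [-2, 8]].
det(H) = 60, tr(H) = 16.
det(H) > 0 and tr(H) > 0, so H is positive definite everywhere: convex.

convex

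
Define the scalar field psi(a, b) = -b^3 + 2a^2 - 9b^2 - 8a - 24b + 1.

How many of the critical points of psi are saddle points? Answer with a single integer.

1

psi separates as a function of a plus a function of b, so ∇psi=0 decouples.
∂psi/∂a = 4(a - 2) = 0 at a ∈ {2}; ∂psi/∂b = -3(b + 2)(b + 4) = 0 at b ∈ {-4, -2}.
The Hessian is diagonal: diag(psi_aa, psi_bb). Second derivatives: psi_aa(2)=4; psi_bb(-4)=6, psi_bb(-2)=-6.
Saddle points occur where the two diagonal entries have opposite signs: (2, -2). Count: 1.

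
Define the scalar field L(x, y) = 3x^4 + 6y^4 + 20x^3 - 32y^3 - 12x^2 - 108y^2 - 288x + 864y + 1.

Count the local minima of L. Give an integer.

L separates as a function of x plus a function of y, so ∇L=0 decouples.
∂L/∂x = 12(x - 2)(x + 3)(x + 4) = 0 at x ∈ {-4, -3, 2}; ∂L/∂y = 24(y - 4)(y - 3)(y + 3) = 0 at y ∈ {-3, 3, 4}.
The Hessian is diagonal: diag(L_xx, L_yy). Second derivatives: L_xx(-4)=72, L_xx(-3)=-60, L_xx(2)=360; L_yy(-3)=1008, L_yy(3)=-144, L_yy(4)=168.
Local minima occur where both diagonal entries positive: (-4, -3), (-4, 4), (2, -3), (2, 4). Count: 4.

4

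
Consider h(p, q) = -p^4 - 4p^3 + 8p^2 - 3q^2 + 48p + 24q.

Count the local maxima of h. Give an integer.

h separates as a function of p plus a function of q, so ∇h=0 decouples.
∂h/∂p = -4(p - 2)(p + 2)(p + 3) = 0 at p ∈ {-3, -2, 2}; ∂h/∂q = -6(q - 4) = 0 at q ∈ {4}.
The Hessian is diagonal: diag(h_pp, h_qq). Second derivatives: h_pp(-3)=-20, h_pp(-2)=16, h_pp(2)=-80; h_qq(4)=-6.
Local maxima occur where both diagonal entries negative: (-3, 4), (2, 4). Count: 2.

2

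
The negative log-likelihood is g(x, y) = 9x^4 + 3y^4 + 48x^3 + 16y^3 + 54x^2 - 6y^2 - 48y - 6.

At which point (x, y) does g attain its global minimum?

g(x,y) separates as P(x) + Q(y) − 6, so its minimum is min P + min Q − 6.
P'(x) = 36x(x + 1)(x + 3) vanishes at x ∈ {-3, -1, 0}; Q'(y) = 12(y - 1)(y + 1)(y + 4) vanishes at y ∈ {-4, -1, 1}.
Local minima of P (where P''>0): P(-3)=-81, P(0)=0. Local minima of Q: Q(-4)=-160, Q(1)=-35.
So the global minimum of g is P(-3) + Q(-4) − 6 = -81 − 160 − 6 = -247, attained at (-3, -4).

(-3, -4)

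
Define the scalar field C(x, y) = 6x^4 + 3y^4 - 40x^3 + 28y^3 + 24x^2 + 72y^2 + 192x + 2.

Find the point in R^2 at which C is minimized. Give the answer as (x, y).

(-1, 0)

C(x,y) separates as P(x) + Q(y) + 2, so its minimum is min P + min Q + 2.
P'(x) = 24(x - 4)(x - 2)(x + 1) vanishes at x ∈ {-1, 2, 4}; Q'(y) = 12y(y + 3)(y + 4) vanishes at y ∈ {-4, -3, 0}.
Local minima of P (where P''>0): P(-1)=-122, P(4)=128. Local minima of Q: Q(-4)=128, Q(0)=0.
So the global minimum of C is P(-1) + Q(0) + 2 = -122 + 0 + 2 = -120, attained at (-1, 0).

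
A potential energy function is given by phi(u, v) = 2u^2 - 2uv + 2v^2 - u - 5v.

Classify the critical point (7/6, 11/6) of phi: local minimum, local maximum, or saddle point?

local minimum

The Hessian of phi is constant: H = [[4, -2], [-2, 4]].
det(H) = 4·4 − (-2)² = 12.
det(H) > 0 and tr(H) = 8 > 0, so H is positive definite and the point is a local minimum.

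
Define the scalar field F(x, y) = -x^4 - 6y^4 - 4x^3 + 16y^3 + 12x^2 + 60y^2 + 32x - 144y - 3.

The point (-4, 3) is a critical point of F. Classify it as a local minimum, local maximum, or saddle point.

local maximum

The mixed partial ∂²F/∂x∂y is 0, so the Hessian at any point is diag(F_xx, F_yy) = diag(12(-x^2 - 2x + 2), 24(-3y^2 + 4y + 5)).
At (-4, 3): H = diag(-72, -240).
Both eigenvalues are negative, so H is negative definite: a local maximum.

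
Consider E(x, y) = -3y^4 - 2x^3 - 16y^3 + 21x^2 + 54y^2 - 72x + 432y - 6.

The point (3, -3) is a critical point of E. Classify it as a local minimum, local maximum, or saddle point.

The mixed partial ∂²E/∂x∂y is 0, so the Hessian at any point is diag(E_xx, E_yy) = diag(6(-2x + 7), 12(-3y^2 - 8y + 9)).
At (3, -3): H = diag(6, 72).
Both eigenvalues are positive, so H is positive definite: a local minimum.

local minimum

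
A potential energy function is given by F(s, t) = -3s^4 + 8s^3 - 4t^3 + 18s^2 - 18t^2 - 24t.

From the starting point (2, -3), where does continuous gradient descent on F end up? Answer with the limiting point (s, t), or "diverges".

(0, -2)

F is separable, so gradient descent decouples: s follows -∂F/∂s, t follows -∂F/∂t.
∂F/∂s = -12s(s - 3)(s + 1); at s=2 this is 72, so s decreases.
∂F/∂t = -12(t + 1)(t + 2); at t=-3 this is -24, so t increases.
s converges to its nearest critical value 0 (a local min of the s-part); t converges to -2. The iterate converges to (0, -2).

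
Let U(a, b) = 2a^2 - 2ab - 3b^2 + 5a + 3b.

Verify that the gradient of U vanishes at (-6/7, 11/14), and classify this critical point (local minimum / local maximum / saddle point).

saddle point

∇U = (4a - 2b + 5, -2a - 6b + 3); substituting (-6/7, 11/14) gives ∇U = (0, 0), so (-6/7, 11/14) is indeed a critical point.
The Hessian of U is constant: H = [[4, -2], [-2, -6]].
det(H) = 4·(-6) − (-2)² = -28.
Since det(H) < 0, H is indefinite and the critical point is a saddle point.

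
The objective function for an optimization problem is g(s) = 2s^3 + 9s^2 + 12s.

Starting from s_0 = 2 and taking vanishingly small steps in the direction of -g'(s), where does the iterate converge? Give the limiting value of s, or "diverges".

-1

g'(s) = 6(s + 1)(s + 2), so g'(2) = 72.
Gradient descent moves in the -g' direction, i.e. s is decreasing.
The nearest critical point in that direction is s = -1, where g'' = 6 > 0 (a local minimum). The iterate converges there.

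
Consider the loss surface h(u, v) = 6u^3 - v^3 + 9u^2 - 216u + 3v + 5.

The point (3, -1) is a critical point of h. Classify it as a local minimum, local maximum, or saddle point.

local minimum

The mixed partial ∂²h/∂u∂v is 0, so the Hessian at any point is diag(h_uu, h_vv) = diag(18(2u + 1), -6v).
At (3, -1): H = diag(126, 6).
Both eigenvalues are positive, so H is positive definite: a local minimum.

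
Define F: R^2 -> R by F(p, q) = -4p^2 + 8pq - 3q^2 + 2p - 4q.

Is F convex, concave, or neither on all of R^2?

F is quadratic, so its Hessian is the constant matrix H = [[-8, 8], [8, -6]].
det(H) = -16, tr(H) = -14.
det(H) < 0, so H is indefinite: neither convex nor concave.

neither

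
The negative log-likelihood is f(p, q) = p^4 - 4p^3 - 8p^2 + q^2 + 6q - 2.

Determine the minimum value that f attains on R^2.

-139

f(p,q) separates as A(p) + B(q) − 2, so its minimum is min A + min B − 2.
A'(p) = 4p(p - 4)(p + 1) vanishes at p ∈ {-1, 0, 4}; B'(q) = 2q + 6 vanishes at q ∈ {-3}.
Local minima of A (where A''>0): A(-1)=-3, A(4)=-128. Local minima of B: B(-3)=-9.
So the global minimum of f is A(4) + B(-3) − 2 = -128 − 9 − 2 = -139, attained at (4, -3).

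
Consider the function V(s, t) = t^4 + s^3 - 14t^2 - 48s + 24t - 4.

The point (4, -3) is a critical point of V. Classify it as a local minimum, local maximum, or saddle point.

The mixed partial ∂²V/∂s∂t is 0, so the Hessian at any point is diag(V_ss, V_tt) = diag(6s, 4(3t^2 - 7)).
At (4, -3): H = diag(24, 80).
Both eigenvalues are positive, so H is positive definite: a local minimum.

local minimum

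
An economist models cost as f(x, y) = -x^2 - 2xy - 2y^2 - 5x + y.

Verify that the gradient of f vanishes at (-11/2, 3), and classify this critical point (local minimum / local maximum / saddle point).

local maximum

∇f = (-2x - 2y - 5, -2x - 4y + 1); substituting (-11/2, 3) gives ∇f = (0, 0), so (-11/2, 3) is indeed a critical point.
The Hessian of f is constant: H = [[-2, -2], [-2, -4]].
det(H) = (-2)·(-4) − (-2)² = 4.
det(H) > 0 and tr(H) = -6 < 0, so H is negative definite and the point is a local maximum.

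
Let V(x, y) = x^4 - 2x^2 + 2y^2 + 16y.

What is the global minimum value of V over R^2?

-33

V(x,y) separates as P(x) + Q(y), so its minimum is min P + min Q.
P'(x) = 4x(x - 1)(x + 1) vanishes at x ∈ {-1, 0, 1}; Q'(y) = 4y + 16 vanishes at y ∈ {-4}.
Local minima of P (where P''>0): P(-1)=-1, P(1)=-1. Local minima of Q: Q(-4)=-32.
So the global minimum of V is P(-1) + Q(-4) = -1 − 32 = -33, attained at (-1, -4).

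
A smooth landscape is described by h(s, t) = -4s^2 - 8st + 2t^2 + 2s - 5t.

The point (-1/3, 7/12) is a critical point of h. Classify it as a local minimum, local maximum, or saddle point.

The Hessian of h is constant: H = [[-8, -8], [-8, 4]].
det(H) = (-8)·4 − (-8)² = -96.
Since det(H) < 0, H is indefinite and the critical point is a saddle point.

saddle point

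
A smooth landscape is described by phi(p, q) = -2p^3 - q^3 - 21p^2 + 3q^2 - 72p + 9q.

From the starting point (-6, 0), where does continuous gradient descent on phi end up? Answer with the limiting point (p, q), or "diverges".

(-4, -1)

phi is separable, so gradient descent decouples: p follows -∂phi/∂p, q follows -∂phi/∂q.
∂phi/∂p = -6(p + 3)(p + 4); at p=-6 this is -36, so p increases.
∂phi/∂q = -3(q - 3)(q + 1); at q=0 this is 9, so q decreases.
p converges to its nearest critical value -4 (a local min of the p-part); q converges to -1. The iterate converges to (-4, -1).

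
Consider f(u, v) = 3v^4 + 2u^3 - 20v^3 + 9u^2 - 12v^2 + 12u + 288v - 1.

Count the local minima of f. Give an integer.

f separates as a function of u plus a function of v, so ∇f=0 decouples.
∂f/∂u = 6(u + 1)(u + 2) = 0 at u ∈ {-2, -1}; ∂f/∂v = 12(v - 4)(v - 3)(v + 2) = 0 at v ∈ {-2, 3, 4}.
The Hessian is diagonal: diag(f_uu, f_vv). Second derivatives: f_uu(-2)=-6, f_uu(-1)=6; f_vv(-2)=360, f_vv(3)=-60, f_vv(4)=72.
Local minima occur where both diagonal entries positive: (-1, -2), (-1, 4). Count: 2.

2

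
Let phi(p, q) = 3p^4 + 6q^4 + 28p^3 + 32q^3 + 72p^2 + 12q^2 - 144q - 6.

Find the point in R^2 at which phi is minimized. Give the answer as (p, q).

(0, 1)

phi(p,q) separates as A(p) + B(q) − 6, so its minimum is min A + min B − 6.
A'(p) = 12p(p + 3)(p + 4) vanishes at p ∈ {-4, -3, 0}; B'(q) = 24(q - 1)(q + 2)(q + 3) vanishes at q ∈ {-3, -2, 1}.
Local minima of A (where A''>0): A(-4)=128, A(0)=0. Local minima of B: B(-3)=162, B(1)=-94.
So the global minimum of phi is A(0) + B(1) − 6 = 0 − 94 − 6 = -100, attained at (0, 1).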